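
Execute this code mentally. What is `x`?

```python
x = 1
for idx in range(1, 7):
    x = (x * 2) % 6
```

Let's trace through this code step by step.

Initialize: x = 1
Entering loop: for idx in range(1, 7):

After execution: x = 4
4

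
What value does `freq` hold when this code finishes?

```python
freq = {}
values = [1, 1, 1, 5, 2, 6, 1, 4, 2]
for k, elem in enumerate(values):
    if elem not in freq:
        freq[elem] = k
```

Let's trace through this code step by step.

Initialize: freq = {}
Initialize: values = [1, 1, 1, 5, 2, 6, 1, 4, 2]
Entering loop: for k, elem in enumerate(values):

After execution: freq = {1: 0, 5: 3, 2: 4, 6: 5, 4: 7}
{1: 0, 5: 3, 2: 4, 6: 5, 4: 7}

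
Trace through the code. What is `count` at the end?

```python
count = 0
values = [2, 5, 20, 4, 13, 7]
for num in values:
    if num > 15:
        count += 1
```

Let's trace through this code step by step.

Initialize: count = 0
Initialize: values = [2, 5, 20, 4, 13, 7]
Entering loop: for num in values:

After execution: count = 1
1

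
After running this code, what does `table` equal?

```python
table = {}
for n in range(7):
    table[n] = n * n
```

Let's trace through this code step by step.

Initialize: table = {}
Entering loop: for n in range(7):

After execution: table = {0: 0, 1: 1, 2: 4, 3: 9, 4: 16, 5: 25, 6: 36}
{0: 0, 1: 1, 2: 4, 3: 9, 4: 16, 5: 25, 6: 36}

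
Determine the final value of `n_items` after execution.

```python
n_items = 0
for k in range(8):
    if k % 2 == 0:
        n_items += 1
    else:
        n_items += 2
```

Let's trace through this code step by step.

Initialize: n_items = 0
Entering loop: for k in range(8):

After execution: n_items = 12
12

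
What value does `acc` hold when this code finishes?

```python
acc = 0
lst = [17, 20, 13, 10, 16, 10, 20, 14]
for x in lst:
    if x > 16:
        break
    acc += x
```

Let's trace through this code step by step.

Initialize: acc = 0
Initialize: lst = [17, 20, 13, 10, 16, 10, 20, 14]
Entering loop: for x in lst:

After execution: acc = 0
0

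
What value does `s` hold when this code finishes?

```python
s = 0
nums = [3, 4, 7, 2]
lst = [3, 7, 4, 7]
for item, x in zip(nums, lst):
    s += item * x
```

Let's trace through this code step by step.

Initialize: s = 0
Initialize: nums = [3, 4, 7, 2]
Initialize: lst = [3, 7, 4, 7]
Entering loop: for item, x in zip(nums, lst):

After execution: s = 79
79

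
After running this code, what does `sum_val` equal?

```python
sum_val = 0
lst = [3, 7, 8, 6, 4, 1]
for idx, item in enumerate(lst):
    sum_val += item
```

Let's trace through this code step by step.

Initialize: sum_val = 0
Initialize: lst = [3, 7, 8, 6, 4, 1]
Entering loop: for idx, item in enumerate(lst):

After execution: sum_val = 29
29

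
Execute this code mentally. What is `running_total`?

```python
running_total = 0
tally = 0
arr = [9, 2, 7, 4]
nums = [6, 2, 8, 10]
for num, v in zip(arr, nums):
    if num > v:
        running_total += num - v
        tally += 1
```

Let's trace through this code step by step.

Initialize: running_total = 0
Initialize: tally = 0
Initialize: arr = [9, 2, 7, 4]
Initialize: nums = [6, 2, 8, 10]
Entering loop: for num, v in zip(arr, nums):

After execution: running_total = 3
3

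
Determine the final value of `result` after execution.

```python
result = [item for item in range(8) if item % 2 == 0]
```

Let's trace through this code step by step.

Initialize: result = [item for item in range(8) if item % 2 == 0]

After execution: result = [0, 2, 4, 6]
[0, 2, 4, 6]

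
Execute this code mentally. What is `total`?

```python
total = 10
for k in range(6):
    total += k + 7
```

Let's trace through this code step by step.

Initialize: total = 10
Entering loop: for k in range(6):

After execution: total = 67
67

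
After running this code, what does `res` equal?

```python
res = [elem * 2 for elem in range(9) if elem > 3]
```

Let's trace through this code step by step.

Initialize: res = [elem * 2 for elem in range(9) if elem > 3]

After execution: res = [8, 10, 12, 14, 16]
[8, 10, 12, 14, 16]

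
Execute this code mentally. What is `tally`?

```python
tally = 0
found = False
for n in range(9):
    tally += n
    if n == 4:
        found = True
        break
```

Let's trace through this code step by step.

Initialize: tally = 0
Initialize: found = False
Entering loop: for n in range(9):

After execution: tally = 10
10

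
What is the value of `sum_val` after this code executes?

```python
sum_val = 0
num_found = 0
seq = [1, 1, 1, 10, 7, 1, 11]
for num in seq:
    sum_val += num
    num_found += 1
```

Let's trace through this code step by step.

Initialize: sum_val = 0
Initialize: num_found = 0
Initialize: seq = [1, 1, 1, 10, 7, 1, 11]
Entering loop: for num in seq:

After execution: sum_val = 32
32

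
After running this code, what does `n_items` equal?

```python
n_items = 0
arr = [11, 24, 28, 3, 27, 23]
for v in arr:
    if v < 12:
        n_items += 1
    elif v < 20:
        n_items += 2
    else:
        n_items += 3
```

Let's trace through this code step by step.

Initialize: n_items = 0
Initialize: arr = [11, 24, 28, 3, 27, 23]
Entering loop: for v in arr:

After execution: n_items = 14
14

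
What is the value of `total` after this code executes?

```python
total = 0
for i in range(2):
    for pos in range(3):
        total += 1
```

Let's trace through this code step by step.

Initialize: total = 0
Entering loop: for i in range(2):

After execution: total = 6
6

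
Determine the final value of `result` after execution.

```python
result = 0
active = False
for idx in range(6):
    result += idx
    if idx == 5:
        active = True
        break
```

Let's trace through this code step by step.

Initialize: result = 0
Initialize: active = False
Entering loop: for idx in range(6):

After execution: result = 15
15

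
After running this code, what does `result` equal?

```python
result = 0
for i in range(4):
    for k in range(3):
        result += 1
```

Let's trace through this code step by step.

Initialize: result = 0
Entering loop: for i in range(4):

After execution: result = 12
12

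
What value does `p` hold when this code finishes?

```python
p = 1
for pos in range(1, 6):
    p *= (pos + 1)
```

Let's trace through this code step by step.

Initialize: p = 1
Entering loop: for pos in range(1, 6):

After execution: p = 720
720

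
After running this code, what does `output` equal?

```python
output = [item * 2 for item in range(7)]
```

Let's trace through this code step by step.

Initialize: output = [item * 2 for item in range(7)]

After execution: output = [0, 2, 4, 6, 8, 10, 12]
[0, 2, 4, 6, 8, 10, 12]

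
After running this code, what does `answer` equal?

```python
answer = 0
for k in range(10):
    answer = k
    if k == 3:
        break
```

Let's trace through this code step by step.

Initialize: answer = 0
Entering loop: for k in range(10):

After execution: answer = 3
3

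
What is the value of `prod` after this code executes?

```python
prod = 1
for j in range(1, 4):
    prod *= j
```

Let's trace through this code step by step.

Initialize: prod = 1
Entering loop: for j in range(1, 4):

After execution: prod = 6
6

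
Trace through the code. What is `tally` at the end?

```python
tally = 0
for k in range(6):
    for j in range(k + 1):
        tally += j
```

Let's trace through this code step by step.

Initialize: tally = 0
Entering loop: for k in range(6):

After execution: tally = 35
35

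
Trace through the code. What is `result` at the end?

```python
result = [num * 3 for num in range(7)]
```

Let's trace through this code step by step.

Initialize: result = [num * 3 for num in range(7)]

After execution: result = [0, 3, 6, 9, 12, 15, 18]
[0, 3, 6, 9, 12, 15, 18]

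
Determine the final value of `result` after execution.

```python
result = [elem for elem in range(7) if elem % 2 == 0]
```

Let's trace through this code step by step.

Initialize: result = [elem for elem in range(7) if elem % 2 == 0]

After execution: result = [0, 2, 4, 6]
[0, 2, 4, 6]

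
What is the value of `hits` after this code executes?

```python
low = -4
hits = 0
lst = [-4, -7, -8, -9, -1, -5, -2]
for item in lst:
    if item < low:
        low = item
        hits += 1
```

Let's trace through this code step by step.

Initialize: low = -4
Initialize: hits = 0
Initialize: lst = [-4, -7, -8, -9, -1, -5, -2]
Entering loop: for item in lst:

After execution: hits = 3
3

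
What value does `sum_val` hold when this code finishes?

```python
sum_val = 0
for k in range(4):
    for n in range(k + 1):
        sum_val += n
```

Let's trace through this code step by step.

Initialize: sum_val = 0
Entering loop: for k in range(4):

After execution: sum_val = 10
10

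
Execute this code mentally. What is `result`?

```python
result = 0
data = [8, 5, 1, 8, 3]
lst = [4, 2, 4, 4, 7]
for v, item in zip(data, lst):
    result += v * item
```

Let's trace through this code step by step.

Initialize: result = 0
Initialize: data = [8, 5, 1, 8, 3]
Initialize: lst = [4, 2, 4, 4, 7]
Entering loop: for v, item in zip(data, lst):

After execution: result = 99
99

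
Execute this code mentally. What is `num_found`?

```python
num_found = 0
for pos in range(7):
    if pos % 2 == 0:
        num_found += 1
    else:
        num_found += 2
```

Let's trace through this code step by step.

Initialize: num_found = 0
Entering loop: for pos in range(7):

After execution: num_found = 10
10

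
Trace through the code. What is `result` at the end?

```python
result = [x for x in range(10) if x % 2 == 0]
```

Let's trace through this code step by step.

Initialize: result = [x for x in range(10) if x % 2 == 0]

After execution: result = [0, 2, 4, 6, 8]
[0, 2, 4, 6, 8]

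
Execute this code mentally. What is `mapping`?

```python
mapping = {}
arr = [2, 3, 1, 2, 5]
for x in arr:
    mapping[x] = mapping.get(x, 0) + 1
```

Let's trace through this code step by step.

Initialize: mapping = {}
Initialize: arr = [2, 3, 1, 2, 5]
Entering loop: for x in arr:

After execution: mapping = {2: 2, 3: 1, 1: 1, 5: 1}
{2: 2, 3: 1, 1: 1, 5: 1}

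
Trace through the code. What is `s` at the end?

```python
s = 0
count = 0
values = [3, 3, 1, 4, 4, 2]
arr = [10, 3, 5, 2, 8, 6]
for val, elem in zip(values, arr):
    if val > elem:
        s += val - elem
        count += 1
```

Let's trace through this code step by step.

Initialize: s = 0
Initialize: count = 0
Initialize: values = [3, 3, 1, 4, 4, 2]
Initialize: arr = [10, 3, 5, 2, 8, 6]
Entering loop: for val, elem in zip(values, arr):

After execution: s = 2
2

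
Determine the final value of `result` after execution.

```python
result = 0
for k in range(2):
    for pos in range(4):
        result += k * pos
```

Let's trace through this code step by step.

Initialize: result = 0
Entering loop: for k in range(2):

After execution: result = 6
6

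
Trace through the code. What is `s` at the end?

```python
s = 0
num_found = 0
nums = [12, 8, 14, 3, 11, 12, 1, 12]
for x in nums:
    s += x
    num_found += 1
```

Let's trace through this code step by step.

Initialize: s = 0
Initialize: num_found = 0
Initialize: nums = [12, 8, 14, 3, 11, 12, 1, 12]
Entering loop: for x in nums:

After execution: s = 73
73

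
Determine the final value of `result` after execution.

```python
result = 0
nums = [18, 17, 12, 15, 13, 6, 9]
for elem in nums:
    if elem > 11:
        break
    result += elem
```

Let's trace through this code step by step.

Initialize: result = 0
Initialize: nums = [18, 17, 12, 15, 13, 6, 9]
Entering loop: for elem in nums:

After execution: result = 0
0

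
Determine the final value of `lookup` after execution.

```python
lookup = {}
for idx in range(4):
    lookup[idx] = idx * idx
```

Let's trace through this code step by step.

Initialize: lookup = {}
Entering loop: for idx in range(4):

After execution: lookup = {0: 0, 1: 1, 2: 4, 3: 9}
{0: 0, 1: 1, 2: 4, 3: 9}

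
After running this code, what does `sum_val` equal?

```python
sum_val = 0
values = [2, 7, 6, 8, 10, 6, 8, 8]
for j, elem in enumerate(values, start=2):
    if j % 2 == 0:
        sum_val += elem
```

Let's trace through this code step by step.

Initialize: sum_val = 0
Initialize: values = [2, 7, 6, 8, 10, 6, 8, 8]
Entering loop: for j, elem in enumerate(values, start=2):

After execution: sum_val = 26
26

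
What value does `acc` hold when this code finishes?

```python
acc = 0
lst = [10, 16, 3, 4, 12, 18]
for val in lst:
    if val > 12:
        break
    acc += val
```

Let's trace through this code step by step.

Initialize: acc = 0
Initialize: lst = [10, 16, 3, 4, 12, 18]
Entering loop: for val in lst:

After execution: acc = 10
10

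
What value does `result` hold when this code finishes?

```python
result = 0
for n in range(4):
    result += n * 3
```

Let's trace through this code step by step.

Initialize: result = 0
Entering loop: for n in range(4):

After execution: result = 18
18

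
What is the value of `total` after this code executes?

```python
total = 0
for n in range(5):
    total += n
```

Let's trace through this code step by step.

Initialize: total = 0
Entering loop: for n in range(5):

After execution: total = 10
10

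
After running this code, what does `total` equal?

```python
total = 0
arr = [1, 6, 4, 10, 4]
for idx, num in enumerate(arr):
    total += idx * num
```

Let's trace through this code step by step.

Initialize: total = 0
Initialize: arr = [1, 6, 4, 10, 4]
Entering loop: for idx, num in enumerate(arr):

After execution: total = 60
60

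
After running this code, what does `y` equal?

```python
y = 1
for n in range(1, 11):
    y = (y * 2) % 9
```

Let's trace through this code step by step.

Initialize: y = 1
Entering loop: for n in range(1, 11):

After execution: y = 7
7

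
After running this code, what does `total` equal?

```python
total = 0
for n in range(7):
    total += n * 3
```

Let's trace through this code step by step.

Initialize: total = 0
Entering loop: for n in range(7):

After execution: total = 63
63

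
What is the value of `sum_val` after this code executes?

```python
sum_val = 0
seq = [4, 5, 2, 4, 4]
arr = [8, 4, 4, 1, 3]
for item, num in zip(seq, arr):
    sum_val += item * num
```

Let's trace through this code step by step.

Initialize: sum_val = 0
Initialize: seq = [4, 5, 2, 4, 4]
Initialize: arr = [8, 4, 4, 1, 3]
Entering loop: for item, num in zip(seq, arr):

After execution: sum_val = 76
76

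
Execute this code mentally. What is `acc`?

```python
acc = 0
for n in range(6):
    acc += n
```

Let's trace through this code step by step.

Initialize: acc = 0
Entering loop: for n in range(6):

After execution: acc = 15
15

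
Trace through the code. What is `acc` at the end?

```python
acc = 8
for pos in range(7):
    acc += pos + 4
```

Let's trace through this code step by step.

Initialize: acc = 8
Entering loop: for pos in range(7):

After execution: acc = 57
57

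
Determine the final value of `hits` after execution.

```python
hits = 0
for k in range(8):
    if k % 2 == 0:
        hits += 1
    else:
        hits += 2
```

Let's trace through this code step by step.

Initialize: hits = 0
Entering loop: for k in range(8):

After execution: hits = 12
12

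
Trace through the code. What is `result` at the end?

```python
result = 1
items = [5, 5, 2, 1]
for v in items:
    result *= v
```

Let's trace through this code step by step.

Initialize: result = 1
Initialize: items = [5, 5, 2, 1]
Entering loop: for v in items:

After execution: result = 50
50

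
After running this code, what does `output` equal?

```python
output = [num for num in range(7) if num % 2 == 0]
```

Let's trace through this code step by step.

Initialize: output = [num for num in range(7) if num % 2 == 0]

After execution: output = [0, 2, 4, 6]
[0, 2, 4, 6]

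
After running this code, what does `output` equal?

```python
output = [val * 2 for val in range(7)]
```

Let's trace through this code step by step.

Initialize: output = [val * 2 for val in range(7)]

After execution: output = [0, 2, 4, 6, 8, 10, 12]
[0, 2, 4, 6, 8, 10, 12]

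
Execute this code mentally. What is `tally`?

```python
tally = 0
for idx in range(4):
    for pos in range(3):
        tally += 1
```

Let's trace through this code step by step.

Initialize: tally = 0
Entering loop: for idx in range(4):

After execution: tally = 12
12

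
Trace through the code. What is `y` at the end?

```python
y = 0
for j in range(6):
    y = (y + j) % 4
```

Let's trace through this code step by step.

Initialize: y = 0
Entering loop: for j in range(6):

After execution: y = 3
3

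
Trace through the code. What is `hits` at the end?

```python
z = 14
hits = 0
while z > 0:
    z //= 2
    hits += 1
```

Let's trace through this code step by step.

Initialize: z = 14
Initialize: hits = 0
Entering loop: while z > 0:

After execution: hits = 4
4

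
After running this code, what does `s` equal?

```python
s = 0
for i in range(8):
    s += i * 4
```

Let's trace through this code step by step.

Initialize: s = 0
Entering loop: for i in range(8):

After execution: s = 112
112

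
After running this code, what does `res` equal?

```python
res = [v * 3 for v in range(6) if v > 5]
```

Let's trace through this code step by step.

Initialize: res = [v * 3 for v in range(6) if v > 5]

After execution: res = []
[]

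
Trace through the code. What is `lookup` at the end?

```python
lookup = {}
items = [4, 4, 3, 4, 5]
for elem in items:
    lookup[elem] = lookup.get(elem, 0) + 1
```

Let's trace through this code step by step.

Initialize: lookup = {}
Initialize: items = [4, 4, 3, 4, 5]
Entering loop: for elem in items:

After execution: lookup = {4: 3, 3: 1, 5: 1}
{4: 3, 3: 1, 5: 1}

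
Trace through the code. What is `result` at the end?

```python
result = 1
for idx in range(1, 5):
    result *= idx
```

Let's trace through this code step by step.

Initialize: result = 1
Entering loop: for idx in range(1, 5):

After execution: result = 24
24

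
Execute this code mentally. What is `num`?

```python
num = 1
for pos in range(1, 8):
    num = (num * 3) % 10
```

Let's trace through this code step by step.

Initialize: num = 1
Entering loop: for pos in range(1, 8):

After execution: num = 7
7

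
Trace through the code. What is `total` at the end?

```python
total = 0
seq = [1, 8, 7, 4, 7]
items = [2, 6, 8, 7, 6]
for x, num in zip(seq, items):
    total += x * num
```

Let's trace through this code step by step.

Initialize: total = 0
Initialize: seq = [1, 8, 7, 4, 7]
Initialize: items = [2, 6, 8, 7, 6]
Entering loop: for x, num in zip(seq, items):

After execution: total = 176
176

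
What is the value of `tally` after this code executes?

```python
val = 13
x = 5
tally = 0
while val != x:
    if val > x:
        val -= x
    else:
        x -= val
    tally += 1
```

Let's trace through this code step by step.

Initialize: val = 13
Initialize: x = 5
Initialize: tally = 0
Entering loop: while val != x:

After execution: tally = 5
5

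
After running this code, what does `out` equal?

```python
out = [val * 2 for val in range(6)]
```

Let's trace through this code step by step.

Initialize: out = [val * 2 for val in range(6)]

After execution: out = [0, 2, 4, 6, 8, 10]
[0, 2, 4, 6, 8, 10]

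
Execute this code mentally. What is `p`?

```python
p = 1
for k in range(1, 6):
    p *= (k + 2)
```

Let's trace through this code step by step.

Initialize: p = 1
Entering loop: for k in range(1, 6):

After execution: p = 2520
2520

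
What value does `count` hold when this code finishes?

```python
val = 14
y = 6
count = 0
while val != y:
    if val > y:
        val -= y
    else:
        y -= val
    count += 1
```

Let's trace through this code step by step.

Initialize: val = 14
Initialize: y = 6
Initialize: count = 0
Entering loop: while val != y:

After execution: count = 4
4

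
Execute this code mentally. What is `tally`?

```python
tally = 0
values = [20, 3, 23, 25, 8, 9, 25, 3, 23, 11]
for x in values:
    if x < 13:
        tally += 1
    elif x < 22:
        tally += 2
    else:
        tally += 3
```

Let's trace through this code step by step.

Initialize: tally = 0
Initialize: values = [20, 3, 23, 25, 8, 9, 25, 3, 23, 11]
Entering loop: for x in values:

After execution: tally = 19
19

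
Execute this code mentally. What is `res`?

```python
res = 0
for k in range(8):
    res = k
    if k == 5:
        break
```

Let's trace through this code step by step.

Initialize: res = 0
Entering loop: for k in range(8):

After execution: res = 5
5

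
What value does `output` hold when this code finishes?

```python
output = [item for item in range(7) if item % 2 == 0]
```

Let's trace through this code step by step.

Initialize: output = [item for item in range(7) if item % 2 == 0]

After execution: output = [0, 2, 4, 6]
[0, 2, 4, 6]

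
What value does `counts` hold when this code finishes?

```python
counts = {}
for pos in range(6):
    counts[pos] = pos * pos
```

Let's trace through this code step by step.

Initialize: counts = {}
Entering loop: for pos in range(6):

After execution: counts = {0: 0, 1: 1, 2: 4, 3: 9, 4: 16, 5: 25}
{0: 0, 1: 1, 2: 4, 3: 9, 4: 16, 5: 25}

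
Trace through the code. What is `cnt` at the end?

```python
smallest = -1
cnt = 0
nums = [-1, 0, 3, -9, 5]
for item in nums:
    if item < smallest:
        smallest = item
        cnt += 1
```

Let's trace through this code step by step.

Initialize: smallest = -1
Initialize: cnt = 0
Initialize: nums = [-1, 0, 3, -9, 5]
Entering loop: for item in nums:

After execution: cnt = 1
1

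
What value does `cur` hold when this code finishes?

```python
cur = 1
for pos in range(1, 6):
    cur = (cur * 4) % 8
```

Let's trace through this code step by step.

Initialize: cur = 1
Entering loop: for pos in range(1, 6):

After execution: cur = 0
0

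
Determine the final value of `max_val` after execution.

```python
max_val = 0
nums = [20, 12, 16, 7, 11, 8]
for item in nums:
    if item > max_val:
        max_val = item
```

Let's trace through this code step by step.

Initialize: max_val = 0
Initialize: nums = [20, 12, 16, 7, 11, 8]
Entering loop: for item in nums:

After execution: max_val = 20
20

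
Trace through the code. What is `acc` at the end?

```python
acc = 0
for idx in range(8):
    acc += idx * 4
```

Let's trace through this code step by step.

Initialize: acc = 0
Entering loop: for idx in range(8):

After execution: acc = 112
112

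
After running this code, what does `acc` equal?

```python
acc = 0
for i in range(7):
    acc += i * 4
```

Let's trace through this code step by step.

Initialize: acc = 0
Entering loop: for i in range(7):

After execution: acc = 84
84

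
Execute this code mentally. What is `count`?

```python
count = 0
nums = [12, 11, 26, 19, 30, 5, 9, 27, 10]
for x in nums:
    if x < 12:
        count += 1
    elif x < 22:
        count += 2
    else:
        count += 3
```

Let's trace through this code step by step.

Initialize: count = 0
Initialize: nums = [12, 11, 26, 19, 30, 5, 9, 27, 10]
Entering loop: for x in nums:

After execution: count = 17
17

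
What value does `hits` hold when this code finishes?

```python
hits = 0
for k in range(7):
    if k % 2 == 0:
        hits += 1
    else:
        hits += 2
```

Let's trace through this code step by step.

Initialize: hits = 0
Entering loop: for k in range(7):

After execution: hits = 10
10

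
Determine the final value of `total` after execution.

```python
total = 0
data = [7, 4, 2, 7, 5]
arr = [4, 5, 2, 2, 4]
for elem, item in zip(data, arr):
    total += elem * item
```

Let's trace through this code step by step.

Initialize: total = 0
Initialize: data = [7, 4, 2, 7, 5]
Initialize: arr = [4, 5, 2, 2, 4]
Entering loop: for elem, item in zip(data, arr):

After execution: total = 86
86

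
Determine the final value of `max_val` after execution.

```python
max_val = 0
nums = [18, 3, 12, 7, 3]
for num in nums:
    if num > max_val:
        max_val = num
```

Let's trace through this code step by step.

Initialize: max_val = 0
Initialize: nums = [18, 3, 12, 7, 3]
Entering loop: for num in nums:

After execution: max_val = 18
18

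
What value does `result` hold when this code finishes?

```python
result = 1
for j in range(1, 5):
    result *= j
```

Let's trace through this code step by step.

Initialize: result = 1
Entering loop: for j in range(1, 5):

After execution: result = 24
24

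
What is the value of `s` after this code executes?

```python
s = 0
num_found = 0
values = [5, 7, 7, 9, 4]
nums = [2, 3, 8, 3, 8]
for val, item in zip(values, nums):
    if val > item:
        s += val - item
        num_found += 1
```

Let's trace through this code step by step.

Initialize: s = 0
Initialize: num_found = 0
Initialize: values = [5, 7, 7, 9, 4]
Initialize: nums = [2, 3, 8, 3, 8]
Entering loop: for val, item in zip(values, nums):

After execution: s = 13
13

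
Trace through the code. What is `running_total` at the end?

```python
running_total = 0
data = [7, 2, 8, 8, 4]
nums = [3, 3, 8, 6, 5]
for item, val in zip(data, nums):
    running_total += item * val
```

Let's trace through this code step by step.

Initialize: running_total = 0
Initialize: data = [7, 2, 8, 8, 4]
Initialize: nums = [3, 3, 8, 6, 5]
Entering loop: for item, val in zip(data, nums):

After execution: running_total = 159
159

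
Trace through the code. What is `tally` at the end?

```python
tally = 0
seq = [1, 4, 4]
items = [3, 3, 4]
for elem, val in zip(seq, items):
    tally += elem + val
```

Let's trace through this code step by step.

Initialize: tally = 0
Initialize: seq = [1, 4, 4]
Initialize: items = [3, 3, 4]
Entering loop: for elem, val in zip(seq, items):

After execution: tally = 19
19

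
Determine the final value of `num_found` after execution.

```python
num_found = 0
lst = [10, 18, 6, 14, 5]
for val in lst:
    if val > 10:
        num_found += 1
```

Let's trace through this code step by step.

Initialize: num_found = 0
Initialize: lst = [10, 18, 6, 14, 5]
Entering loop: for val in lst:

After execution: num_found = 2
2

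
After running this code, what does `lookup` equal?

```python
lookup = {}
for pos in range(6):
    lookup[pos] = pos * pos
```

Let's trace through this code step by step.

Initialize: lookup = {}
Entering loop: for pos in range(6):

After execution: lookup = {0: 0, 1: 1, 2: 4, 3: 9, 4: 16, 5: 25}
{0: 0, 1: 1, 2: 4, 3: 9, 4: 16, 5: 25}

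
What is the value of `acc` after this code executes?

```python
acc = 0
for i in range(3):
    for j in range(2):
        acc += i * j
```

Let's trace through this code step by step.

Initialize: acc = 0
Entering loop: for i in range(3):

After execution: acc = 3
3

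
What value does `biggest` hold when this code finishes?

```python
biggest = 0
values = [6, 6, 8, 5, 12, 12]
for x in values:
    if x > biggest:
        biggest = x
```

Let's trace through this code step by step.

Initialize: biggest = 0
Initialize: values = [6, 6, 8, 5, 12, 12]
Entering loop: for x in values:

After execution: biggest = 12
12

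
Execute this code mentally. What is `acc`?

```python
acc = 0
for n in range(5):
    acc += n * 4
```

Let's trace through this code step by step.

Initialize: acc = 0
Entering loop: for n in range(5):

After execution: acc = 40
40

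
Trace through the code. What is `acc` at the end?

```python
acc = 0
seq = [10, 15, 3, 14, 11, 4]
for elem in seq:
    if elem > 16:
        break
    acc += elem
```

Let's trace through this code step by step.

Initialize: acc = 0
Initialize: seq = [10, 15, 3, 14, 11, 4]
Entering loop: for elem in seq:

After execution: acc = 57
57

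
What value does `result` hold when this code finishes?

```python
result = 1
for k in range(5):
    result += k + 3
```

Let's trace through this code step by step.

Initialize: result = 1
Entering loop: for k in range(5):

After execution: result = 26
26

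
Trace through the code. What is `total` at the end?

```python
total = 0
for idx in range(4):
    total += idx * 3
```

Let's trace through this code step by step.

Initialize: total = 0
Entering loop: for idx in range(4):

After execution: total = 18
18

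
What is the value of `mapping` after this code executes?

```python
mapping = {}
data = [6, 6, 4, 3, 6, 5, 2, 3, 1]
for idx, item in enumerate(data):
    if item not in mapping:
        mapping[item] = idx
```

Let's trace through this code step by step.

Initialize: mapping = {}
Initialize: data = [6, 6, 4, 3, 6, 5, 2, 3, 1]
Entering loop: for idx, item in enumerate(data):

After execution: mapping = {6: 0, 4: 2, 3: 3, 5: 5, 2: 6, 1: 8}
{6: 0, 4: 2, 3: 3, 5: 5, 2: 6, 1: 8}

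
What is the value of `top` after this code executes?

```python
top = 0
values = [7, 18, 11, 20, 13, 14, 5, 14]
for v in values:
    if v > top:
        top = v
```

Let's trace through this code step by step.

Initialize: top = 0
Initialize: values = [7, 18, 11, 20, 13, 14, 5, 14]
Entering loop: for v in values:

After execution: top = 20
20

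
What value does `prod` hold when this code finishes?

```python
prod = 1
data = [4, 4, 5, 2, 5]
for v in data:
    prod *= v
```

Let's trace through this code step by step.

Initialize: prod = 1
Initialize: data = [4, 4, 5, 2, 5]
Entering loop: for v in data:

After execution: prod = 800
800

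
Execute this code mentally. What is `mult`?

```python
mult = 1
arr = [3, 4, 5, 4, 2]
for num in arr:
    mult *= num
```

Let's trace through this code step by step.

Initialize: mult = 1
Initialize: arr = [3, 4, 5, 4, 2]
Entering loop: for num in arr:

After execution: mult = 480
480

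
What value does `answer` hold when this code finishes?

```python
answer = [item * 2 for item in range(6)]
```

Let's trace through this code step by step.

Initialize: answer = [item * 2 for item in range(6)]

After execution: answer = [0, 2, 4, 6, 8, 10]
[0, 2, 4, 6, 8, 10]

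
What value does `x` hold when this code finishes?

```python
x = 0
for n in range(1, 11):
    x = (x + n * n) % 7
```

Let's trace through this code step by step.

Initialize: x = 0
Entering loop: for n in range(1, 11):

After execution: x = 0
0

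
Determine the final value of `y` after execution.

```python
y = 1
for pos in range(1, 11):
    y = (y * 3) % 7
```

Let's trace through this code step by step.

Initialize: y = 1
Entering loop: for pos in range(1, 11):

After execution: y = 4
4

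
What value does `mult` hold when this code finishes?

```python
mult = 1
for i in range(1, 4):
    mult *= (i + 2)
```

Let's trace through this code step by step.

Initialize: mult = 1
Entering loop: for i in range(1, 4):

After execution: mult = 60
60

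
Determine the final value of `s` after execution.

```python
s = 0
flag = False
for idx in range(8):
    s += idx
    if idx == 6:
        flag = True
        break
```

Let's trace through this code step by step.

Initialize: s = 0
Initialize: flag = False
Entering loop: for idx in range(8):

After execution: s = 21
21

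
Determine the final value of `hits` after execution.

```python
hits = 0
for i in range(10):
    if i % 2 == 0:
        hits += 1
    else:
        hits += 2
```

Let's trace through this code step by step.

Initialize: hits = 0
Entering loop: for i in range(10):

After execution: hits = 15
15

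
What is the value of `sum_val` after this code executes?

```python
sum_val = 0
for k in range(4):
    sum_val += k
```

Let's trace through this code step by step.

Initialize: sum_val = 0
Entering loop: for k in range(4):

After execution: sum_val = 6
6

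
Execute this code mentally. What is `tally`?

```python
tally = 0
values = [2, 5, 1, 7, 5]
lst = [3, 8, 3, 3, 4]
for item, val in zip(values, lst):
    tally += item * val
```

Let's trace through this code step by step.

Initialize: tally = 0
Initialize: values = [2, 5, 1, 7, 5]
Initialize: lst = [3, 8, 3, 3, 4]
Entering loop: for item, val in zip(values, lst):

After execution: tally = 90
90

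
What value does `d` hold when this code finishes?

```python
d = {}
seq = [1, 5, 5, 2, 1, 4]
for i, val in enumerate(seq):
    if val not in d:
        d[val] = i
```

Let's trace through this code step by step.

Initialize: d = {}
Initialize: seq = [1, 5, 5, 2, 1, 4]
Entering loop: for i, val in enumerate(seq):

After execution: d = {1: 0, 5: 1, 2: 3, 4: 5}
{1: 0, 5: 1, 2: 3, 4: 5}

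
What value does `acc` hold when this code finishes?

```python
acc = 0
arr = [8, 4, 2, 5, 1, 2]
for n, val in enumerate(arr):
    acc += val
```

Let's trace through this code step by step.

Initialize: acc = 0
Initialize: arr = [8, 4, 2, 5, 1, 2]
Entering loop: for n, val in enumerate(arr):

After execution: acc = 22
22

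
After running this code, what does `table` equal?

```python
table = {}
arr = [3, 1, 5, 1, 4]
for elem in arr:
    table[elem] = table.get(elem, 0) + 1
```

Let's trace through this code step by step.

Initialize: table = {}
Initialize: arr = [3, 1, 5, 1, 4]
Entering loop: for elem in arr:

After execution: table = {3: 1, 1: 2, 5: 1, 4: 1}
{3: 1, 1: 2, 5: 1, 4: 1}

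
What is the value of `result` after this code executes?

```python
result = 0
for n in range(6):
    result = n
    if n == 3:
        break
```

Let's trace through this code step by step.

Initialize: result = 0
Entering loop: for n in range(6):

After execution: result = 3
3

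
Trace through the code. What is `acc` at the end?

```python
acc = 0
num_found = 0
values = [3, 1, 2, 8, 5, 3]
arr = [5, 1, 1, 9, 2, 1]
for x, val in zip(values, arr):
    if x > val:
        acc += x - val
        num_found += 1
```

Let's trace through this code step by step.

Initialize: acc = 0
Initialize: num_found = 0
Initialize: values = [3, 1, 2, 8, 5, 3]
Initialize: arr = [5, 1, 1, 9, 2, 1]
Entering loop: for x, val in zip(values, arr):

After execution: acc = 6
6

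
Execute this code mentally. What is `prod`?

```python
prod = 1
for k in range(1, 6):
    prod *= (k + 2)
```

Let's trace through this code step by step.

Initialize: prod = 1
Entering loop: for k in range(1, 6):

After execution: prod = 2520
2520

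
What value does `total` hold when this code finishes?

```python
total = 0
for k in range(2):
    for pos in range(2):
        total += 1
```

Let's trace through this code step by step.

Initialize: total = 0
Entering loop: for k in range(2):

After execution: total = 4
4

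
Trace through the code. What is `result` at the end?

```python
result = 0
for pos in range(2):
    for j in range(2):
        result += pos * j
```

Let's trace through this code step by step.

Initialize: result = 0
Entering loop: for pos in range(2):

After execution: result = 1
1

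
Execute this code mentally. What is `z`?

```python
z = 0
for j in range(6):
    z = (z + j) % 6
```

Let's trace through this code step by step.

Initialize: z = 0
Entering loop: for j in range(6):

After execution: z = 3
3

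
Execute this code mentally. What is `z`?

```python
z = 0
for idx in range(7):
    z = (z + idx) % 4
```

Let's trace through this code step by step.

Initialize: z = 0
Entering loop: for idx in range(7):

After execution: z = 1
1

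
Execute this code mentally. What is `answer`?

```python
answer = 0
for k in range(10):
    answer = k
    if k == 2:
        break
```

Let's trace through this code step by step.

Initialize: answer = 0
Entering loop: for k in range(10):

After execution: answer = 2
2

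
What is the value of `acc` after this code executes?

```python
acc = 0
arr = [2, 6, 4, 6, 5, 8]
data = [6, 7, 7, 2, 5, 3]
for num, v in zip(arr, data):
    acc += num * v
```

Let's trace through this code step by step.

Initialize: acc = 0
Initialize: arr = [2, 6, 4, 6, 5, 8]
Initialize: data = [6, 7, 7, 2, 5, 3]
Entering loop: for num, v in zip(arr, data):

After execution: acc = 143
143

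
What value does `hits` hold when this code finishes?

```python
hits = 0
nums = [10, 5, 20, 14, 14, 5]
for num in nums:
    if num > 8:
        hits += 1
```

Let's trace through this code step by step.

Initialize: hits = 0
Initialize: nums = [10, 5, 20, 14, 14, 5]
Entering loop: for num in nums:

After execution: hits = 4
4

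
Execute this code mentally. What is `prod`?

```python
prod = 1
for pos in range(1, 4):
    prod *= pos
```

Let's trace through this code step by step.

Initialize: prod = 1
Entering loop: for pos in range(1, 4):

After execution: prod = 6
6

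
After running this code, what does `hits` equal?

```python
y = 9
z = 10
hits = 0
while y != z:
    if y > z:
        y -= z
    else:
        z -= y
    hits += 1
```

Let's trace through this code step by step.

Initialize: y = 9
Initialize: z = 10
Initialize: hits = 0
Entering loop: while y != z:

After execution: hits = 9
9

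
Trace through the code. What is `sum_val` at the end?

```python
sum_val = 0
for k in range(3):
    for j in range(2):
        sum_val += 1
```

Let's trace through this code step by step.

Initialize: sum_val = 0
Entering loop: for k in range(3):

After execution: sum_val = 6
6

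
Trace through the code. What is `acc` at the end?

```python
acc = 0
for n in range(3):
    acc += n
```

Let's trace through this code step by step.

Initialize: acc = 0
Entering loop: for n in range(3):

After execution: acc = 3
3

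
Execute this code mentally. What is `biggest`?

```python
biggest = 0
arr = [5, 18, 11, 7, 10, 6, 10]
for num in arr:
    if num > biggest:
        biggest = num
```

Let's trace through this code step by step.

Initialize: biggest = 0
Initialize: arr = [5, 18, 11, 7, 10, 6, 10]
Entering loop: for num in arr:

After execution: biggest = 18
18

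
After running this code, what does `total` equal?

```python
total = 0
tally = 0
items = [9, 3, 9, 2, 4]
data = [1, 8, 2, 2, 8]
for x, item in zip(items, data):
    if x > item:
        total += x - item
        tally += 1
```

Let's trace through this code step by step.

Initialize: total = 0
Initialize: tally = 0
Initialize: items = [9, 3, 9, 2, 4]
Initialize: data = [1, 8, 2, 2, 8]
Entering loop: for x, item in zip(items, data):

After execution: total = 15
15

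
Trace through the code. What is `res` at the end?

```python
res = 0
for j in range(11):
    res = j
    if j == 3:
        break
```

Let's trace through this code step by step.

Initialize: res = 0
Entering loop: for j in range(11):

After execution: res = 3
3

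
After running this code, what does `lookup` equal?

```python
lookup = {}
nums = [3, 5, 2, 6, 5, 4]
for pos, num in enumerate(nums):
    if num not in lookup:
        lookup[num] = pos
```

Let's trace through this code step by step.

Initialize: lookup = {}
Initialize: nums = [3, 5, 2, 6, 5, 4]
Entering loop: for pos, num in enumerate(nums):

After execution: lookup = {3: 0, 5: 1, 2: 2, 6: 3, 4: 5}
{3: 0, 5: 1, 2: 2, 6: 3, 4: 5}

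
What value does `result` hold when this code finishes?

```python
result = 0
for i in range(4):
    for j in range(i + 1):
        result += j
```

Let's trace through this code step by step.

Initialize: result = 0
Entering loop: for i in range(4):

After execution: result = 10
10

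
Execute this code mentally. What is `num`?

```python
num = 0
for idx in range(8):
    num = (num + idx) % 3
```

Let's trace through this code step by step.

Initialize: num = 0
Entering loop: for idx in range(8):

After execution: num = 1
1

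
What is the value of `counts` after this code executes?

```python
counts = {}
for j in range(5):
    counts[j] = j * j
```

Let's trace through this code step by step.

Initialize: counts = {}
Entering loop: for j in range(5):

After execution: counts = {0: 0, 1: 1, 2: 4, 3: 9, 4: 16}
{0: 0, 1: 1, 2: 4, 3: 9, 4: 16}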